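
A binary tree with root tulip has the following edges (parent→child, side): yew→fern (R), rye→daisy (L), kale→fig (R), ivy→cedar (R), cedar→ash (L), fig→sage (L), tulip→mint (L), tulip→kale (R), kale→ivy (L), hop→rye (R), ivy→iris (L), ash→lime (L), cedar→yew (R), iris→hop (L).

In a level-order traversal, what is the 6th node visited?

Level-order visits nodes level by level from the root, left to right within each level.
Level 0: tulip
Level 1: mint, kale
Level 2: ivy, fig
Level 3: iris, cedar, sage
Level 4: hop, ash, yew
Level 5: rye, lime, fern
Level 6: daisy
Full level-order sequence: tulip, mint, kale, ivy, fig, iris, cedar, sage, hop, ash, yew, rye, lime, fern, daisy.

iris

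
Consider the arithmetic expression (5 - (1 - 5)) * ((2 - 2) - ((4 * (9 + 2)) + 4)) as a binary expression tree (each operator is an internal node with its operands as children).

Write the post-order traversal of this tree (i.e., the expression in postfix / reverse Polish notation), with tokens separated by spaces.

5 1 5 - - 2 2 - 4 9 2 + * 4 + - *

Post-order on an expression tree gives postfix notation: for each operator, emit left operand, right operand, then the operator.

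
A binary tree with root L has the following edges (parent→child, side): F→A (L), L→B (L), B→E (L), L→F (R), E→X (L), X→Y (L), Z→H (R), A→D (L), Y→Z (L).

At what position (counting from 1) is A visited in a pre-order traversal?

Pre-order visits the node, then its left subtree, then its right subtree.
Visit L.
At L: go left to B.
  Visit B.
  At B: go left to E.
    Visit E.
    At E: go left to X.
      Visit X.
      At X: go left to Y.
        Visit Y.
        At Y: go left to Z.
          Visit Z.
          At Z: no left child.
          At Z: go right to H.
            H is a leaf — visit H.
        At Y: no right child.
      At X: no right child.
    At E: no right child.
  At B: no right child.
At L: go right to F.
  Visit F.
  At F: go left to A.
    Visit A.
    At A: go left to D.
      D is a leaf — visit D.
    At A: no right child.
  At F: no right child.
Full pre-order sequence: L, B, E, X, Y, Z, H, F, A, D.

9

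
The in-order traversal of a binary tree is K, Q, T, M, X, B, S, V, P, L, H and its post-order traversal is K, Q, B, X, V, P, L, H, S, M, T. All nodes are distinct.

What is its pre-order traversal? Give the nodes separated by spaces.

T Q K M S X B H L P V

The last element of post-order is the root; it splits in-order into left and right subtrees.
Root T: left subtree has 2 nodes {K, Q}, right has 8 {M, X, B, S, V, P, L, H}.
  Root Q: left subtree has 1 node {K}, right has 0 { }.
  Root M: left subtree has 0 nodes { }, right has 7 {X, B, S, V, P, L, H}.
    Root S: left subtree has 2 nodes {X, B}, right has 4 {V, P, L, H}.
      Root X: left subtree has 0 nodes { }, right has 1 {B}.
      Root H: left subtree has 3 nodes {V, P, L}, right has 0 { }.
        Root L: left subtree has 2 nodes {V, P}, right has 0 { }.
          Root P: left subtree has 1 node {V}, right has 0 { }.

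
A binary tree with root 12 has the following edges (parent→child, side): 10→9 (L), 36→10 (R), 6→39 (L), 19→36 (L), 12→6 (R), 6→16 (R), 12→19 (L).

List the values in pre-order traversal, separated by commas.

Pre-order visits the node, then its left subtree, then its right subtree.
Visit 12.
At 12: go left to 19.
  Visit 19.
  At 19: go left to 36.
    Visit 36.
    At 36: no left child.
    At 36: go right to 10.
      Visit 10.
      At 10: go left to 9.
        9 is a leaf — visit 9.
      At 10: no right child.
  At 19: no right child.
At 12: go right to 6.
  Visit 6.
  At 6: go left to 39.
    39 is a leaf — visit 39.
  At 6: go right to 16.
    16 is a leaf — visit 16.

12, 19, 36, 10, 9, 6, 39, 16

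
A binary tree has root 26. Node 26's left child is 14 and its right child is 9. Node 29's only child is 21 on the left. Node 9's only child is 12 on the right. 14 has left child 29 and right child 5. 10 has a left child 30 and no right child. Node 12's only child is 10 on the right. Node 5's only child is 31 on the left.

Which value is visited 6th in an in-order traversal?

26

In-order visits the left subtree, then the node, then the right subtree.
At 26: go left to 14.
  At 14: go left to 29.
    At 29: go left to 21.
      21 is a leaf — visit 21.
    Visit 29.
    At 29: no right child.
  Visit 14.
  At 14: go right to 5.
    At 5: go left to 31.
      31 is a leaf — visit 31.
    Visit 5.
    At 5: no right child.
Visit 26.
At 26: go right to 9.
  At 9: no left child.
  Visit 9.
  At 9: go right to 12.
    At 12: no left child.
    Visit 12.
    At 12: go right to 10.
      At 10: go left to 30.
        30 is a leaf — visit 30.
      Visit 10.
      At 10: no right child.
Full in-order sequence: 21, 29, 14, 31, 5, 26, 9, 12, 30, 10.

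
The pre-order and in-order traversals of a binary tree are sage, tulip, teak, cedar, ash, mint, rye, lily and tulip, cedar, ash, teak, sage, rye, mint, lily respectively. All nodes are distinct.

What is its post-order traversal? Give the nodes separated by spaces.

ash cedar teak tulip rye lily mint sage

The first element of pre-order is the root; it splits in-order into left and right subtrees.
Root sage: left subtree has 4 nodes {tulip, cedar, ash, teak}, right has 3 {rye, mint, lily}.
  Root tulip: left subtree has 0 nodes { }, right has 3 {cedar, ash, teak}.
    Root teak: left subtree has 2 nodes {cedar, ash}, right has 0 { }.
      Root cedar: left subtree has 0 nodes { }, right has 1 {ash}.
  Root mint: left subtree has 1 node {rye}, right has 1 {lily}.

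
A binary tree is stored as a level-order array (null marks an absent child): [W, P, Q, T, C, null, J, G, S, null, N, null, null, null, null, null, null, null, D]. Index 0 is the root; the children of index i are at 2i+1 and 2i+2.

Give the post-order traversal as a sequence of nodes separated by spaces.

G D S T N C P J Q W

Post-order visits the left subtree, then the right subtree, then the node.
At W: go left to P.
  At P: go left to T.
    At T: go left to G.
      G is a leaf — visit G.
    At T: go right to S.
      At S: no left child.
      At S: go right to D.
        D is a leaf — visit D.
      Visit S.
    Visit T.
  At P: go right to C.
    At C: no left child.
    At C: go right to N.
      N is a leaf — visit N.
    Visit C.
  Visit P.
At W: go right to Q.
  At Q: no left child.
  At Q: go right to J.
    J is a leaf — visit J.
  Visit Q.
Visit W.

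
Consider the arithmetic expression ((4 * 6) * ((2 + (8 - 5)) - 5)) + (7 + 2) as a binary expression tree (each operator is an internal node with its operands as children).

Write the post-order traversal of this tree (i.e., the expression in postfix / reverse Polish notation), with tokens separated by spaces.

Post-order on an expression tree gives postfix notation: for each operator, emit left operand, right operand, then the operator.

4 6 * 2 8 5 - + 5 - * 7 2 + +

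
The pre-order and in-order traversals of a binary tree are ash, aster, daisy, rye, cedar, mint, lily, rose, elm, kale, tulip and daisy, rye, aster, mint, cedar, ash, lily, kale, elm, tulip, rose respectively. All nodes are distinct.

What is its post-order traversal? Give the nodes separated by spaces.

The first element of pre-order is the root; it splits in-order into left and right subtrees.
Root ash: left subtree has 5 nodes {daisy, rye, aster, mint, cedar}, right has 5 {lily, kale, elm, tulip, rose}.
  Root aster: left subtree has 2 nodes {daisy, rye}, right has 2 {mint, cedar}.
    Root daisy: left subtree has 0 nodes { }, right has 1 {rye}.
    Root cedar: left subtree has 1 node {mint}, right has 0 { }.
  Root lily: left subtree has 0 nodes { }, right has 4 {kale, elm, tulip, rose}.
    Root rose: left subtree has 3 nodes {kale, elm, tulip}, right has 0 { }.
      Root elm: left subtree has 1 node {kale}, right has 1 {tulip}.

rye daisy mint cedar aster kale tulip elm rose lily ash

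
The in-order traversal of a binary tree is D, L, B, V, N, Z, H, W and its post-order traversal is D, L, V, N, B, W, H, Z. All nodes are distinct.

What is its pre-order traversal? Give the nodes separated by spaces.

The last element of post-order is the root; it splits in-order into left and right subtrees.
Root Z: left subtree has 5 nodes {D, L, B, V, N}, right has 2 {H, W}.
  Root B: left subtree has 2 nodes {D, L}, right has 2 {V, N}.
    Root L: left subtree has 1 node {D}, right has 0 { }.
    Root N: left subtree has 1 node {V}, right has 0 { }.
  Root H: left subtree has 0 nodes { }, right has 1 {W}.

Z B L D N V H W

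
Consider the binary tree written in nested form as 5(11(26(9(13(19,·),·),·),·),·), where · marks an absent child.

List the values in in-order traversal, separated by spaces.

19 13 9 26 11 5

In-order visits the left subtree, then the node, then the right subtree.
At 5: go left to 11.
  At 11: go left to 26.
    At 26: go left to 9.
      At 9: go left to 13.
        At 13: go left to 19.
          19 is a leaf — visit 19.
        Visit 13.
        At 13: no right child.
      Visit 9.
      At 9: no right child.
    Visit 26.
    At 26: no right child.
  Visit 11.
  At 11: no right child.
Visit 5.
At 5: no right child.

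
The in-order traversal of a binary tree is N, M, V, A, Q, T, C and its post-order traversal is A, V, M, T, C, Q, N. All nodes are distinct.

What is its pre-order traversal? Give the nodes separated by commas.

The last element of post-order is the root; it splits in-order into left and right subtrees.
Root N: left subtree has 0 nodes { }, right has 6 {M, V, A, Q, T, C}.
  Root Q: left subtree has 3 nodes {M, V, A}, right has 2 {T, C}.
    Root M: left subtree has 0 nodes { }, right has 2 {V, A}.
      Root V: left subtree has 0 nodes { }, right has 1 {A}.
    Root C: left subtree has 1 node {T}, right has 0 { }.

N, Q, M, V, A, C, T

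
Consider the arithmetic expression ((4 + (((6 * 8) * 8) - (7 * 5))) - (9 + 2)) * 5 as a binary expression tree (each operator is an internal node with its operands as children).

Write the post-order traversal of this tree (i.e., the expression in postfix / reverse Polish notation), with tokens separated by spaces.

4 6 8 * 8 * 7 5 * - + 9 2 + - 5 *

Post-order on an expression tree gives postfix notation: for each operator, emit left operand, right operand, then the operator.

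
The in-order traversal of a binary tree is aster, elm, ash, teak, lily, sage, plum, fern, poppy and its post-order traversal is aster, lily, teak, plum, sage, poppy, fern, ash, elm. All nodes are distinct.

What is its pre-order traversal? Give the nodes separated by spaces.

The last element of post-order is the root; it splits in-order into left and right subtrees.
Root elm: left subtree has 1 node {aster}, right has 7 {ash, teak, lily, sage, plum, fern, poppy}.
  Root ash: left subtree has 0 nodes { }, right has 6 {teak, lily, sage, plum, fern, poppy}.
    Root fern: left subtree has 4 nodes {teak, lily, sage, plum}, right has 1 {poppy}.
      Root sage: left subtree has 2 nodes {teak, lily}, right has 1 {plum}.
        Root teak: left subtree has 0 nodes { }, right has 1 {lily}.

elm aster ash fern sage teak lily plum poppy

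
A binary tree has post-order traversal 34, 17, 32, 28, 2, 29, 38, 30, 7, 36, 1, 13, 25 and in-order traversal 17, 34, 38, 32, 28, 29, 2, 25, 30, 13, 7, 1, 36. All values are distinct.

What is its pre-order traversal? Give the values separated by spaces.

The last element of post-order is the root; it splits in-order into left and right subtrees.
Root 25: left subtree has 7 nodes {17, 34, 38, 32, 28, 29, 2}, right has 5 {30, 13, 7, 1, 36}.
  Root 38: left subtree has 2 nodes {17, 34}, right has 4 {32, 28, 29, 2}.
    Root 17: left subtree has 0 nodes { }, right has 1 {34}.
    Root 29: left subtree has 2 nodes {32, 28}, right has 1 {2}.
      Root 28: left subtree has 1 node {32}, right has 0 { }.
  Root 13: left subtree has 1 node {30}, right has 3 {7, 1, 36}.
    Root 1: left subtree has 1 node {7}, right has 1 {36}.

25 38 17 34 29 28 32 2 13 30 1 7 36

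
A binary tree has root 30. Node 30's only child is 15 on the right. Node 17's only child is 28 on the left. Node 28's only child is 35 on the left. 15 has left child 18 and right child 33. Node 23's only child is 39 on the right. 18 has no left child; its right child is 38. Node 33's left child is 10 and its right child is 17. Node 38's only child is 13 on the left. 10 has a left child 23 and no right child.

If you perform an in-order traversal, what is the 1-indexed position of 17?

In-order visits the left subtree, then the node, then the right subtree.
At 30: no left child.
Visit 30.
At 30: go right to 15.
  At 15: go left to 18.
    At 18: no left child.
    Visit 18.
    At 18: go right to 38.
      At 38: go left to 13.
        13 is a leaf — visit 13.
      Visit 38.
      At 38: no right child.
  Visit 15.
  At 15: go right to 33.
    At 33: go left to 10.
      At 10: go left to 23.
        At 23: no left child.
        Visit 23.
        At 23: go right to 39.
          39 is a leaf — visit 39.
      Visit 10.
      At 10: no right child.
    Visit 33.
    At 33: go right to 17.
      At 17: go left to 28.
        At 28: go left to 35.
          35 is a leaf — visit 35.
        Visit 28.
        At 28: no right child.
      Visit 17.
      At 17: no right child.
Full in-order sequence: 30, 18, 13, 38, 15, 23, 39, 10, 33, 35, 28, 17.

12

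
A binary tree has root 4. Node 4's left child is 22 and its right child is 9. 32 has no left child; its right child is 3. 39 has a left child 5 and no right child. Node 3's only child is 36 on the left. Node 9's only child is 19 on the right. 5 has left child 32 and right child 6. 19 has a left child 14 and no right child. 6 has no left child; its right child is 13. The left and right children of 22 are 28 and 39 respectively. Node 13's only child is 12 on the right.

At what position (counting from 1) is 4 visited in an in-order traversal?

In-order visits the left subtree, then the node, then the right subtree.
At 4: go left to 22.
  At 22: go left to 28.
    28 is a leaf — visit 28.
  Visit 22.
  At 22: go right to 39.
    At 39: go left to 5.
      At 5: go left to 32.
        At 32: no left child.
        Visit 32.
        At 32: go right to 3.
          At 3: go left to 36.
            36 is a leaf — visit 36.
          Visit 3.
          At 3: no right child.
      Visit 5.
      At 5: go right to 6.
        At 6: no left child.
        Visit 6.
        At 6: go right to 13.
          At 13: no left child.
          Visit 13.
          At 13: go right to 12.
            12 is a leaf — visit 12.
    Visit 39.
    At 39: no right child.
Visit 4.
At 4: go right to 9.
  At 9: no left child.
  Visit 9.
  At 9: go right to 19.
    At 19: go left to 14.
      14 is a leaf — visit 14.
    Visit 19.
    At 19: no right child.
Full in-order sequence: 28, 22, 32, 36, 3, 5, 6, 13, 12, 39, 4, 9, 14, 19.

11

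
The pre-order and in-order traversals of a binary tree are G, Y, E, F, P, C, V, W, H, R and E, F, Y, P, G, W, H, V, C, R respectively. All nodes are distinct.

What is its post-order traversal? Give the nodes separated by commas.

The first element of pre-order is the root; it splits in-order into left and right subtrees.
Root G: left subtree has 4 nodes {E, F, Y, P}, right has 5 {W, H, V, C, R}.
  Root Y: left subtree has 2 nodes {E, F}, right has 1 {P}.
    Root E: left subtree has 0 nodes { }, right has 1 {F}.
  Root C: left subtree has 3 nodes {W, H, V}, right has 1 {R}.
    Root V: left subtree has 2 nodes {W, H}, right has 0 { }.
      Root W: left subtree has 0 nodes { }, right has 1 {H}.

F, E, P, Y, H, W, V, R, C, G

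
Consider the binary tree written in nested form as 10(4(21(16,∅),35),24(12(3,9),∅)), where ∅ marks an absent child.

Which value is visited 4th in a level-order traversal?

21

Level-order visits nodes level by level from the root, left to right within each level.
Level 0: 10
Level 1: 4, 24
Level 2: 21, 35, 12
Level 3: 16, 3, 9
Full level-order sequence: 10, 4, 24, 21, 35, 12, 16, 3, 9.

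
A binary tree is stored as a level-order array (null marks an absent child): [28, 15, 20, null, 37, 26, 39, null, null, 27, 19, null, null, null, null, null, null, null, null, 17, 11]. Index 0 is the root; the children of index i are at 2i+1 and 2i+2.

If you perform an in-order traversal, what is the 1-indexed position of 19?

In-order visits the left subtree, then the node, then the right subtree.
At 28: go left to 15.
  At 15: no left child.
  Visit 15.
  At 15: go right to 37.
    At 37: go left to 27.
      At 27: go left to 17.
        17 is a leaf — visit 17.
      Visit 27.
      At 27: go right to 11.
        11 is a leaf — visit 11.
    Visit 37.
    At 37: go right to 19.
      19 is a leaf — visit 19.
Visit 28.
At 28: go right to 20.
  At 20: go left to 26.
    26 is a leaf — visit 26.
  Visit 20.
  At 20: go right to 39.
    39 is a leaf — visit 39.
Full in-order sequence: 15, 17, 27, 11, 37, 19, 28, 26, 20, 39.

6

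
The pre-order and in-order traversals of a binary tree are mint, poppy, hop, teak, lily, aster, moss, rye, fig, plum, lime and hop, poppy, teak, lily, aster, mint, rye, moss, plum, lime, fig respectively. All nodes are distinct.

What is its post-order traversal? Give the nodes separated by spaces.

hop aster lily teak poppy rye lime plum fig moss mint

The first element of pre-order is the root; it splits in-order into left and right subtrees.
Root mint: left subtree has 5 nodes {hop, poppy, teak, lily, aster}, right has 5 {rye, moss, plum, lime, fig}.
  Root poppy: left subtree has 1 node {hop}, right has 3 {teak, lily, aster}.
    Root teak: left subtree has 0 nodes { }, right has 2 {lily, aster}.
      Root lily: left subtree has 0 nodes { }, right has 1 {aster}.
  Root moss: left subtree has 1 node {rye}, right has 3 {plum, lime, fig}.
    Root fig: left subtree has 2 nodes {plum, lime}, right has 0 { }.
      Root plum: left subtree has 0 nodes { }, right has 1 {lime}.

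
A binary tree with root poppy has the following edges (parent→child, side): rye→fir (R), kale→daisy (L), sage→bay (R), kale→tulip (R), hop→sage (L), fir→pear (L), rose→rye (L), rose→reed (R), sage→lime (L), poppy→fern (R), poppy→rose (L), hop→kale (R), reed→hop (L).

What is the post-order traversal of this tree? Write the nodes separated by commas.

Post-order visits the left subtree, then the right subtree, then the node.
At poppy: go left to rose.
  At rose: go left to rye.
    At rye: no left child.
    At rye: go right to fir.
      At fir: go left to pear.
        pear is a leaf — visit pear.
      At fir: no right child.
      Visit fir.
    Visit rye.
  At rose: go right to reed.
    At reed: go left to hop.
      At hop: go left to sage.
        At sage: go left to lime.
          lime is a leaf — visit lime.
        At sage: go right to bay.
          bay is a leaf — visit bay.
        Visit sage.
      At hop: go right to kale.
        At kale: go left to daisy.
          daisy is a leaf — visit daisy.
        At kale: go right to tulip.
          tulip is a leaf — visit tulip.
        Visit kale.
      Visit hop.
    At reed: no right child.
    Visit reed.
  Visit rose.
At poppy: go right to fern.
  fern is a leaf — visit fern.
Visit poppy.

pear, fir, rye, lime, bay, sage, daisy, tulip, kale, hop, reed, rose, fern, poppy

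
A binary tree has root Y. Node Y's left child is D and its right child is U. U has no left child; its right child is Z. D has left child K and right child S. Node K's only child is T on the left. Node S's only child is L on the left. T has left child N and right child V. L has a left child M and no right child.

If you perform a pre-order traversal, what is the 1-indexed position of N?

5

Pre-order visits the node, then its left subtree, then its right subtree.
Visit Y.
At Y: go left to D.
  Visit D.
  At D: go left to K.
    Visit K.
    At K: go left to T.
      Visit T.
      At T: go left to N.
        N is a leaf — visit N.
      At T: go right to V.
        V is a leaf — visit V.
    At K: no right child.
  At D: go right to S.
    Visit S.
    At S: go left to L.
      Visit L.
      At L: go left to M.
        M is a leaf — visit M.
      At L: no right child.
    At S: no right child.
At Y: go right to U.
  Visit U.
  At U: no left child.
  At U: go right to Z.
    Z is a leaf — visit Z.
Full pre-order sequence: Y, D, K, T, N, V, S, L, M, U, Z.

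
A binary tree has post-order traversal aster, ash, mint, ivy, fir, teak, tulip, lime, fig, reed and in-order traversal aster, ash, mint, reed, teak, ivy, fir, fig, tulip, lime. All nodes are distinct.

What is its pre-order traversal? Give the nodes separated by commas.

The last element of post-order is the root; it splits in-order into left and right subtrees.
Root reed: left subtree has 3 nodes {aster, ash, mint}, right has 6 {teak, ivy, fir, fig, tulip, lime}.
  Root mint: left subtree has 2 nodes {aster, ash}, right has 0 { }.
    Root ash: left subtree has 1 node {aster}, right has 0 { }.
  Root fig: left subtree has 3 nodes {teak, ivy, fir}, right has 2 {tulip, lime}.
    Root teak: left subtree has 0 nodes { }, right has 2 {ivy, fir}.
      Root fir: left subtree has 1 node {ivy}, right has 0 { }.
    Root lime: left subtree has 1 node {tulip}, right has 0 { }.

reed, mint, ash, aster, fig, teak, fir, ivy, lime, tulip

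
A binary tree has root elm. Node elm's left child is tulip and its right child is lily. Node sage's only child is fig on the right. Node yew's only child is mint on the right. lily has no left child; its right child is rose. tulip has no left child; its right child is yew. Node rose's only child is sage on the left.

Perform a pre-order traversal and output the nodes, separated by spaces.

elm tulip yew mint lily rose sage fig

Pre-order visits the node, then its left subtree, then its right subtree.
Visit elm.
At elm: go left to tulip.
  Visit tulip.
  At tulip: no left child.
  At tulip: go right to yew.
    Visit yew.
    At yew: no left child.
    At yew: go right to mint.
      mint is a leaf — visit mint.
At elm: go right to lily.
  Visit lily.
  At lily: no left child.
  At lily: go right to rose.
    Visit rose.
    At rose: go left to sage.
      Visit sage.
      At sage: no left child.
      At sage: go right to fig.
        fig is a leaf — visit fig.
    At rose: no right child.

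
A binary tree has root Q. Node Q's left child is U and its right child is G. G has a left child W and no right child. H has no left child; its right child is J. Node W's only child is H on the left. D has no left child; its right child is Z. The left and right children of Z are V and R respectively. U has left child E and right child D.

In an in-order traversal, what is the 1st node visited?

E

In-order visits the left subtree, then the node, then the right subtree.
At Q: go left to U.
  At U: go left to E.
    E is a leaf — visit E.
  Visit U.
  At U: go right to D.
    At D: no left child.
    Visit D.
    At D: go right to Z.
      At Z: go left to V.
        V is a leaf — visit V.
      Visit Z.
      At Z: go right to R.
        R is a leaf — visit R.
Visit Q.
At Q: go right to G.
  At G: go left to W.
    At W: go left to H.
      At H: no left child.
      Visit H.
      At H: go right to J.
        J is a leaf — visit J.
    Visit W.
    At W: no right child.
  Visit G.
  At G: no right child.
Full in-order sequence: E, U, D, V, Z, R, Q, H, J, W, G.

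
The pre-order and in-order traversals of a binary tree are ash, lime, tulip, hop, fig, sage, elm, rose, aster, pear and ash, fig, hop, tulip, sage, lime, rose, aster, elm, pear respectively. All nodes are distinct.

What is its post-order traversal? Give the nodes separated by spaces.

The first element of pre-order is the root; it splits in-order into left and right subtrees.
Root ash: left subtree has 0 nodes { }, right has 9 {fig, hop, tulip, sage, lime, rose, aster, elm, pear}.
  Root lime: left subtree has 4 nodes {fig, hop, tulip, sage}, right has 4 {rose, aster, elm, pear}.
    Root tulip: left subtree has 2 nodes {fig, hop}, right has 1 {sage}.
      Root hop: left subtree has 1 node {fig}, right has 0 { }.
    Root elm: left subtree has 2 nodes {rose, aster}, right has 1 {pear}.
      Root rose: left subtree has 0 nodes { }, right has 1 {aster}.

fig hop sage tulip aster rose pear elm lime ash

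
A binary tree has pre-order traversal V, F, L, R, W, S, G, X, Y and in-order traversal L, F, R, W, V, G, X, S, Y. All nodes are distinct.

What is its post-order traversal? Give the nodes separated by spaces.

L W R F X G Y S V

The first element of pre-order is the root; it splits in-order into left and right subtrees.
Root V: left subtree has 4 nodes {L, F, R, W}, right has 4 {G, X, S, Y}.
  Root F: left subtree has 1 node {L}, right has 2 {R, W}.
    Root R: left subtree has 0 nodes { }, right has 1 {W}.
  Root S: left subtree has 2 nodes {G, X}, right has 1 {Y}.
    Root G: left subtree has 0 nodes { }, right has 1 {X}.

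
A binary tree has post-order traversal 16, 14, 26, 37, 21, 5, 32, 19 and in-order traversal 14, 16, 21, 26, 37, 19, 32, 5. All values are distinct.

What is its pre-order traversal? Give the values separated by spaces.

19 21 14 16 37 26 32 5

The last element of post-order is the root; it splits in-order into left and right subtrees.
Root 19: left subtree has 5 nodes {14, 16, 21, 26, 37}, right has 2 {32, 5}.
  Root 21: left subtree has 2 nodes {14, 16}, right has 2 {26, 37}.
    Root 14: left subtree has 0 nodes { }, right has 1 {16}.
    Root 37: left subtree has 1 node {26}, right has 0 { }.
  Root 32: left subtree has 0 nodes { }, right has 1 {5}.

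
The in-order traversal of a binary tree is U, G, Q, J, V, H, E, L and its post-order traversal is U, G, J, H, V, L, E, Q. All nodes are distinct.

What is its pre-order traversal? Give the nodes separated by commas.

The last element of post-order is the root; it splits in-order into left and right subtrees.
Root Q: left subtree has 2 nodes {U, G}, right has 5 {J, V, H, E, L}.
  Root G: left subtree has 1 node {U}, right has 0 { }.
  Root E: left subtree has 3 nodes {J, V, H}, right has 1 {L}.
    Root V: left subtree has 1 node {J}, right has 1 {H}.

Q, G, U, E, V, J, H, L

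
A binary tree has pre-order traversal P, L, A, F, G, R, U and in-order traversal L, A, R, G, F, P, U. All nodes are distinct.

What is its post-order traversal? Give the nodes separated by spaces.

R G F A L U P

The first element of pre-order is the root; it splits in-order into left and right subtrees.
Root P: left subtree has 5 nodes {L, A, R, G, F}, right has 1 {U}.
  Root L: left subtree has 0 nodes { }, right has 4 {A, R, G, F}.
    Root A: left subtree has 0 nodes { }, right has 3 {R, G, F}.
      Root F: left subtree has 2 nodes {R, G}, right has 0 { }.
        Root G: left subtree has 1 node {R}, right has 0 { }.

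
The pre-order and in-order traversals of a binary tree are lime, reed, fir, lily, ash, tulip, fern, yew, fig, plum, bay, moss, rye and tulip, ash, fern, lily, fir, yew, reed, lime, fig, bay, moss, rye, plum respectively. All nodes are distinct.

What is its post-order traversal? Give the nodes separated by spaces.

tulip fern ash lily yew fir reed rye moss bay plum fig lime

The first element of pre-order is the root; it splits in-order into left and right subtrees.
Root lime: left subtree has 7 nodes {tulip, ash, fern, lily, fir, yew, reed}, right has 5 {fig, bay, moss, rye, plum}.
  Root reed: left subtree has 6 nodes {tulip, ash, fern, lily, fir, yew}, right has 0 { }.
    Root fir: left subtree has 4 nodes {tulip, ash, fern, lily}, right has 1 {yew}.
      Root lily: left subtree has 3 nodes {tulip, ash, fern}, right has 0 { }.
        Root ash: left subtree has 1 node {tulip}, right has 1 {fern}.
  Root fig: left subtree has 0 nodes { }, right has 4 {bay, moss, rye, plum}.
    Root plum: left subtree has 3 nodes {bay, moss, rye}, right has 0 { }.
      Root bay: left subtree has 0 nodes { }, right has 2 {moss, rye}.
        Root moss: left subtree has 0 nodes { }, right has 1 {rye}.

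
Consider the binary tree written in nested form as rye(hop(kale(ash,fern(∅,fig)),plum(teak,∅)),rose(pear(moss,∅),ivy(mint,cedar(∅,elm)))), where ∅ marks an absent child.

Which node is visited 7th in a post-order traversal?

hop

Post-order visits the left subtree, then the right subtree, then the node.
At rye: go left to hop.
  At hop: go left to kale.
    At kale: go left to ash.
      ash is a leaf — visit ash.
    At kale: go right to fern.
      At fern: no left child.
      At fern: go right to fig.
        fig is a leaf — visit fig.
      Visit fern.
    Visit kale.
  At hop: go right to plum.
    At plum: go left to teak.
      teak is a leaf — visit teak.
    At plum: no right child.
    Visit plum.
  Visit hop.
At rye: go right to rose.
  At rose: go left to pear.
    At pear: go left to moss.
      moss is a leaf — visit moss.
    At pear: no right child.
    Visit pear.
  At rose: go right to ivy.
    At ivy: go left to mint.
      mint is a leaf — visit mint.
    At ivy: go right to cedar.
      At cedar: no left child.
      At cedar: go right to elm.
        elm is a leaf — visit elm.
      Visit cedar.
    Visit ivy.
  Visit rose.
Visit rye.
Full post-order sequence: ash, fig, fern, kale, teak, plum, hop, moss, pear, mint, elm, cedar, ivy, rose, rye.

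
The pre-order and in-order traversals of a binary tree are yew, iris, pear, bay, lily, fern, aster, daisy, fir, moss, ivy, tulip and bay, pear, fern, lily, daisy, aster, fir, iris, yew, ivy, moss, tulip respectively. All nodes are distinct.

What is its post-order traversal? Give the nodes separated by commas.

The first element of pre-order is the root; it splits in-order into left and right subtrees.
Root yew: left subtree has 8 nodes {bay, pear, fern, lily, daisy, aster, fir, iris}, right has 3 {ivy, moss, tulip}.
  Root iris: left subtree has 7 nodes {bay, pear, fern, lily, daisy, aster, fir}, right has 0 { }.
    Root pear: left subtree has 1 node {bay}, right has 5 {fern, lily, daisy, aster, fir}.
      Root lily: left subtree has 1 node {fern}, right has 3 {daisy, aster, fir}.
        Root aster: left subtree has 1 node {daisy}, right has 1 {fir}.
  Root moss: left subtree has 1 node {ivy}, right has 1 {tulip}.

bay, fern, daisy, fir, aster, lily, pear, iris, ivy, tulip, moss, yew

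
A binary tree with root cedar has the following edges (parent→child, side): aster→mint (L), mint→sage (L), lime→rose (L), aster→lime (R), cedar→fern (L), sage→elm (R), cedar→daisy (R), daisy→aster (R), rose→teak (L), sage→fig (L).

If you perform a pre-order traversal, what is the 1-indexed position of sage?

Pre-order visits the node, then its left subtree, then its right subtree.
Visit cedar.
At cedar: go left to fern.
  fern is a leaf — visit fern.
At cedar: go right to daisy.
  Visit daisy.
  At daisy: no left child.
  At daisy: go right to aster.
    Visit aster.
    At aster: go left to mint.
      Visit mint.
      At mint: go left to sage.
        Visit sage.
        At sage: go left to fig.
          fig is a leaf — visit fig.
        At sage: go right to elm.
          elm is a leaf — visit elm.
      At mint: no right child.
    At aster: go right to lime.
      Visit lime.
      At lime: go left to rose.
        Visit rose.
        At rose: go left to teak.
          teak is a leaf — visit teak.
        At rose: no right child.
      At lime: no right child.
Full pre-order sequence: cedar, fern, daisy, aster, mint, sage, fig, elm, lime, rose, teak.

6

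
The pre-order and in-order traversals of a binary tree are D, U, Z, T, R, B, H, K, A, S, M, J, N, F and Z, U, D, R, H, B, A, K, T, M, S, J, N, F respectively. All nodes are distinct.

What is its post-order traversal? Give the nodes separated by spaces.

The first element of pre-order is the root; it splits in-order into left and right subtrees.
Root D: left subtree has 2 nodes {Z, U}, right has 11 {R, H, B, A, K, T, M, S, J, N, F}.
  Root U: left subtree has 1 node {Z}, right has 0 { }.
  Root T: left subtree has 5 nodes {R, H, B, A, K}, right has 5 {M, S, J, N, F}.
    Root R: left subtree has 0 nodes { }, right has 4 {H, B, A, K}.
      Root B: left subtree has 1 node {H}, right has 2 {A, K}.
        Root K: left subtree has 1 node {A}, right has 0 { }.
    Root S: left subtree has 1 node {M}, right has 3 {J, N, F}.
      Root J: left subtree has 0 nodes { }, right has 2 {N, F}.
        Root N: left subtree has 0 nodes { }, right has 1 {F}.

Z U H A K B R M F N J S T D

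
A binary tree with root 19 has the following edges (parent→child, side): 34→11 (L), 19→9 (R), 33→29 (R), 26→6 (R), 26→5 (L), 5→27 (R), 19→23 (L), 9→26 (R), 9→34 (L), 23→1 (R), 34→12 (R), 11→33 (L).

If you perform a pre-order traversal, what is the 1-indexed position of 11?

Pre-order visits the node, then its left subtree, then its right subtree.
Visit 19.
At 19: go left to 23.
  Visit 23.
  At 23: no left child.
  At 23: go right to 1.
    1 is a leaf — visit 1.
At 19: go right to 9.
  Visit 9.
  At 9: go left to 34.
    Visit 34.
    At 34: go left to 11.
      Visit 11.
      At 11: go left to 33.
        Visit 33.
        At 33: no left child.
        At 33: go right to 29.
          29 is a leaf — visit 29.
      At 11: no right child.
    At 34: go right to 12.
      12 is a leaf — visit 12.
  At 9: go right to 26.
    Visit 26.
    At 26: go left to 5.
      Visit 5.
      At 5: no left child.
      At 5: go right to 27.
        27 is a leaf — visit 27.
    At 26: go right to 6.
      6 is a leaf — visit 6.
Full pre-order sequence: 19, 23, 1, 9, 34, 11, 33, 29, 12, 26, 5, 27, 6.

6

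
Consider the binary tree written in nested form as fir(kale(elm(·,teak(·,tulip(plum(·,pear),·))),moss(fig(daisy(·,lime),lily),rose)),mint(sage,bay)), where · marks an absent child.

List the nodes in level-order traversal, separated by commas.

Level-order visits nodes level by level from the root, left to right within each level.
Level 0: fir
Level 1: kale, mint
Level 2: elm, moss, sage, bay
Level 3: teak, fig, rose
Level 4: tulip, daisy, lily
Level 5: plum, lime
Level 6: pear

fir, kale, mint, elm, moss, sage, bay, teak, fig, rose, tulip, daisy, lily, plum, lime, pear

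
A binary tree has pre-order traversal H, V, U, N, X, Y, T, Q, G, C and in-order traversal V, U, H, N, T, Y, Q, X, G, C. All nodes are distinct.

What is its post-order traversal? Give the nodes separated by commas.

The first element of pre-order is the root; it splits in-order into left and right subtrees.
Root H: left subtree has 2 nodes {V, U}, right has 7 {N, T, Y, Q, X, G, C}.
  Root V: left subtree has 0 nodes { }, right has 1 {U}.
  Root N: left subtree has 0 nodes { }, right has 6 {T, Y, Q, X, G, C}.
    Root X: left subtree has 3 nodes {T, Y, Q}, right has 2 {G, C}.
      Root Y: left subtree has 1 node {T}, right has 1 {Q}.
      Root G: left subtree has 0 nodes { }, right has 1 {C}.

U, V, T, Q, Y, C, G, X, N, H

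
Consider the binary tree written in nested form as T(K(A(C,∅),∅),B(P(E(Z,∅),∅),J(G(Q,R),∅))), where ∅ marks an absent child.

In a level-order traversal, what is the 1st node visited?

Level-order visits nodes level by level from the root, left to right within each level.
Level 0: T
Level 1: K, B
Level 2: A, P, J
Level 3: C, E, G
Level 4: Z, Q, R
Full level-order sequence: T, K, B, A, P, J, C, E, G, Z, Q, R.

T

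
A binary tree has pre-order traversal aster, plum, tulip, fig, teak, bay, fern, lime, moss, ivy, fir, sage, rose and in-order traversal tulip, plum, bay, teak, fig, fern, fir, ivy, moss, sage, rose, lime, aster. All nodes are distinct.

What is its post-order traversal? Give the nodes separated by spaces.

The first element of pre-order is the root; it splits in-order into left and right subtrees.
Root aster: left subtree has 12 nodes {tulip, plum, bay, teak, fig, fern, fir, ivy, moss, sage, rose, lime}, right has 0 { }.
  Root plum: left subtree has 1 node {tulip}, right has 10 {bay, teak, fig, fern, fir, ivy, moss, sage, rose, lime}.
    Root fig: left subtree has 2 nodes {bay, teak}, right has 7 {fern, fir, ivy, moss, sage, rose, lime}.
      Root teak: left subtree has 1 node {bay}, right has 0 { }.
      Root fern: left subtree has 0 nodes { }, right has 6 {fir, ivy, moss, sage, rose, lime}.
        Root lime: left subtree has 5 nodes {fir, ivy, moss, sage, rose}, right has 0 { }.
          Root moss: left subtree has 2 nodes {fir, ivy}, right has 2 {sage, rose}.
            Root ivy: left subtree has 1 node {fir}, right has 0 { }.
            Root sage: left subtree has 0 nodes { }, right has 1 {rose}.

tulip bay teak fir ivy rose sage moss lime fern fig plum aster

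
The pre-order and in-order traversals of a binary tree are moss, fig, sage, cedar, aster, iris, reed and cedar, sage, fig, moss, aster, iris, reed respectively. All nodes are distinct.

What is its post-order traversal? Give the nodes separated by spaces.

cedar sage fig reed iris aster moss

The first element of pre-order is the root; it splits in-order into left and right subtrees.
Root moss: left subtree has 3 nodes {cedar, sage, fig}, right has 3 {aster, iris, reed}.
  Root fig: left subtree has 2 nodes {cedar, sage}, right has 0 { }.
    Root sage: left subtree has 1 node {cedar}, right has 0 { }.
  Root aster: left subtree has 0 nodes { }, right has 2 {iris, reed}.
    Root iris: left subtree has 0 nodes { }, right has 1 {reed}.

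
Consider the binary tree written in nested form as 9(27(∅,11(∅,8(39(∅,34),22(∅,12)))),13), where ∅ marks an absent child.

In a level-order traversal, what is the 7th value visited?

Level-order visits nodes level by level from the root, left to right within each level.
Level 0: 9
Level 1: 27, 13
Level 2: 11
Level 3: 8
Level 4: 39, 22
Level 5: 34, 12
Full level-order sequence: 9, 27, 13, 11, 8, 39, 22, 34, 12.

22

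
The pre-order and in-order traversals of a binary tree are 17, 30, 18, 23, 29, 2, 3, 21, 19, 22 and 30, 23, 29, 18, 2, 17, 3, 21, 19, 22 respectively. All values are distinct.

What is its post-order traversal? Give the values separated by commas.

29, 23, 2, 18, 30, 22, 19, 21, 3, 17

The first element of pre-order is the root; it splits in-order into left and right subtrees.
Root 17: left subtree has 5 nodes {30, 23, 29, 18, 2}, right has 4 {3, 21, 19, 22}.
  Root 30: left subtree has 0 nodes { }, right has 4 {23, 29, 18, 2}.
    Root 18: left subtree has 2 nodes {23, 29}, right has 1 {2}.
      Root 23: left subtree has 0 nodes { }, right has 1 {29}.
  Root 3: left subtree has 0 nodes { }, right has 3 {21, 19, 22}.
    Root 21: left subtree has 0 nodes { }, right has 2 {19, 22}.
      Root 19: left subtree has 0 nodes { }, right has 1 {22}.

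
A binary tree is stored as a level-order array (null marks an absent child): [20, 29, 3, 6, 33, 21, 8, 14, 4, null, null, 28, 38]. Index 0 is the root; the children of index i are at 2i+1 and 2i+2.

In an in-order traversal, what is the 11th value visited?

In-order visits the left subtree, then the node, then the right subtree.
At 20: go left to 29.
  At 29: go left to 6.
    At 6: go left to 14.
      14 is a leaf — visit 14.
    Visit 6.
    At 6: go right to 4.
      4 is a leaf — visit 4.
  Visit 29.
  At 29: go right to 33.
    33 is a leaf — visit 33.
Visit 20.
At 20: go right to 3.
  At 3: go left to 21.
    At 21: go left to 28.
      28 is a leaf — visit 28.
    Visit 21.
    At 21: go right to 38.
      38 is a leaf — visit 38.
  Visit 3.
  At 3: go right to 8.
    8 is a leaf — visit 8.
Full in-order sequence: 14, 6, 4, 29, 33, 20, 28, 21, 38, 3, 8.

8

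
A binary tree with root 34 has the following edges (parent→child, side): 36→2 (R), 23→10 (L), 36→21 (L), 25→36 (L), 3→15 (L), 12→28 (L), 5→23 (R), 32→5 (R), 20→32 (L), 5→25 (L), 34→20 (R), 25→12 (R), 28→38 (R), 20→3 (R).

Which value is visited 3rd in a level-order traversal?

Level-order visits nodes level by level from the root, left to right within each level.
Level 0: 34
Level 1: 20
Level 2: 32, 3
Level 3: 5, 15
Level 4: 25, 23
Level 5: 36, 12, 10
Level 6: 21, 2, 28
Level 7: 38
Full level-order sequence: 34, 20, 32, 3, 5, 15, 25, 23, 36, 12, 10, 21, 2, 28, 38.

32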